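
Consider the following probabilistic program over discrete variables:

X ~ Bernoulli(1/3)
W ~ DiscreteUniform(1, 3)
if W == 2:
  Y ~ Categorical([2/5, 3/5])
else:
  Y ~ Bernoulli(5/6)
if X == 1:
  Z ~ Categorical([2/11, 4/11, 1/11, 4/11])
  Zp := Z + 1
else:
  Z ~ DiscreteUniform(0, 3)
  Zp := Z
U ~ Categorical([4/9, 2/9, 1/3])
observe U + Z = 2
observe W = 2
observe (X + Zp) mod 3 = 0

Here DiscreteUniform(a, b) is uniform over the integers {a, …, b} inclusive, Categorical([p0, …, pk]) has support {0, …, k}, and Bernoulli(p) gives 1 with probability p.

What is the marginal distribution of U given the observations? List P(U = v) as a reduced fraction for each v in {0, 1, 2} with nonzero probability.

Enumerate traces; 4 have nonzero weight after conditioning:
  (X=0, W=2, Y=0, Z=0, U=2) weight 1/135
  (X=0, W=2, Y=1, Z=0, U=2) weight 1/90
  (X=1, W=2, Y=0, Z=1, U=1) weight 16/4455
  (X=1, W=2, Y=1, Z=1, U=1) weight 8/1485
Group by U:
  weight(U=1) = 8/891
  weight(U=2) = 1/54
Total weight = 8/891 + 1/54 = 49/1782
P(U=1 | obs) = 8/891 / 49/1782 = 16/49
P(U=2 | obs) = 1/54 / 49/1782 = 33/49

P(U=1) = 16/49, P(U=2) = 33/49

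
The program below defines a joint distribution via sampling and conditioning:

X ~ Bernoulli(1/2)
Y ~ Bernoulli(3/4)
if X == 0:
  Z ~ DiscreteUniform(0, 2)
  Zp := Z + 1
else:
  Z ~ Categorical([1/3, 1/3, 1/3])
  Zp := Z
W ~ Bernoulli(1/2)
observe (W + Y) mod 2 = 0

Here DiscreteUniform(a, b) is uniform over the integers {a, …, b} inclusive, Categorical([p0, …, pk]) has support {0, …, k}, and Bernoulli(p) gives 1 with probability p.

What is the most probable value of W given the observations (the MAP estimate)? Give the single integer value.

argmax_v P(W = v | obs) = 1

Enumerate traces; 12 have nonzero weight after conditioning:
  (X=0, Y=0, Z=0, W=0) weight 1/48
  (X=0, Y=0, Z=1, W=0) weight 1/48
  (X=0, Y=0, Z=2, W=0) weight 1/48
  (X=0, Y=1, Z=0, W=1) weight 1/16
  (X=0, Y=1, Z=1, W=1) weight 1/16
  (X=0, Y=1, Z=2, W=1) weight 1/16
  (X=1, Y=0, Z=0, W=0) weight 1/48
  (X=1, Y=0, Z=1, W=0) weight 1/48
  … 4 more
Group by W:
  weight(W=0) = 1/8
  weight(W=1) = 3/8
Total weight = 1/8 + 3/8 = 1/2
P(W=0 | obs) = 1/8 / 1/2 = 1/4
P(W=1 | obs) = 3/8 / 1/2 = 3/4
argmax = 1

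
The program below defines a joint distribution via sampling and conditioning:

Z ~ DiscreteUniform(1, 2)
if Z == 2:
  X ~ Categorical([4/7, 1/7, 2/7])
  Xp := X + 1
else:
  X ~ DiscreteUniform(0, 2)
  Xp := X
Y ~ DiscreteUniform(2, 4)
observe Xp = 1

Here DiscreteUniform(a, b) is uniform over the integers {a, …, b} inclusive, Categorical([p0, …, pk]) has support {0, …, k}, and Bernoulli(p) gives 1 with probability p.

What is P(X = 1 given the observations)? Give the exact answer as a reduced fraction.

P(X = 1 | obs) = 7/19

Enumerate traces; 6 have nonzero weight after conditioning:
  (Z=1, X=1, Y=2) weight 1/18
  (Z=1, X=1, Y=3) weight 1/18
  (Z=1, X=1, Y=4) weight 1/18
  (Z=2, X=0, Y=2) weight 2/21
  (Z=2, X=0, Y=3) weight 2/21
  (Z=2, X=0, Y=4) weight 2/21
Group by X:
  weight(X=0) = 2/7
  weight(X=1) = 1/6
Total weight = 2/7 + 1/6 = 19/42
P(X=0 | obs) = 2/7 / 19/42 = 12/19
P(X=1 | obs) = 1/6 / 19/42 = 7/19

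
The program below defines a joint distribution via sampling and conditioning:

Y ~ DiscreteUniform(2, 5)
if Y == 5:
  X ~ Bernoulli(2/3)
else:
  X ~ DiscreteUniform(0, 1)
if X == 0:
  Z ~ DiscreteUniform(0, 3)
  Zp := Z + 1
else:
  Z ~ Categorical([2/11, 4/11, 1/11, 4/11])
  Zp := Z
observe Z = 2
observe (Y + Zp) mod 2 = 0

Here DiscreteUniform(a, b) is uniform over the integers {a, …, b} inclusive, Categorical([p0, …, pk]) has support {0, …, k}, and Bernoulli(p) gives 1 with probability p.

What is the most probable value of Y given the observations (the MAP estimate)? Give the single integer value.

argmax_v P(Y = v | obs) = 3

Enumerate traces; 4 have nonzero weight after conditioning:
  (Y=2, X=1, Z=2) weight 1/88
  (Y=3, X=0, Z=2) weight 1/32
  (Y=4, X=1, Z=2) weight 1/88
  (Y=5, X=0, Z=2) weight 1/48
Group by Y:
  weight(Y=2) = 1/88
  weight(Y=3) = 1/32
  weight(Y=4) = 1/88
  weight(Y=5) = 1/48
Total weight = 1/88 + 1/32 + 1/88 + 1/48 = 79/1056
P(Y=2 | obs) = 1/88 / 79/1056 = 12/79
P(Y=3 | obs) = 1/32 / 79/1056 = 33/79
P(Y=4 | obs) = 1/88 / 79/1056 = 12/79
P(Y=5 | obs) = 1/48 / 79/1056 = 22/79
argmax = 3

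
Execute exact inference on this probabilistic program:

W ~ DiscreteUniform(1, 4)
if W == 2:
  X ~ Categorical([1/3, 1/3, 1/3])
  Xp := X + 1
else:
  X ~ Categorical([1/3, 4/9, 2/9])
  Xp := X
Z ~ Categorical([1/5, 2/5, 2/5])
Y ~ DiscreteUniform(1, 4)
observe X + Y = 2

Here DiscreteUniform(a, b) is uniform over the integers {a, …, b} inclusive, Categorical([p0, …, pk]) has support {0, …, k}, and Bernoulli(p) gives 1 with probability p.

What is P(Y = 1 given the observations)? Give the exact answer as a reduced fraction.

P(Y = 1 | obs) = 5/9

Enumerate traces; 24 have nonzero weight after conditioning:
  (W=1, X=0, Z=0, Y=2) weight 1/240
  (W=1, X=0, Z=1, Y=2) weight 1/120
  (W=1, X=0, Z=2, Y=2) weight 1/120
  (W=1, X=1, Z=0, Y=1) weight 1/180
  (W=1, X=1, Z=1, Y=1) weight 1/90
  (W=1, X=1, Z=2, Y=1) weight 1/90
  (W=2, X=0, Z=0, Y=2) weight 1/240
  (W=2, X=0, Z=1, Y=2) weight 1/120
  … 16 more
Group by Y:
  weight(Y=1) = 5/48
  weight(Y=2) = 1/12
Total weight = 5/48 + 1/12 = 3/16
P(Y=1 | obs) = 5/48 / 3/16 = 5/9
P(Y=2 | obs) = 1/12 / 3/16 = 4/9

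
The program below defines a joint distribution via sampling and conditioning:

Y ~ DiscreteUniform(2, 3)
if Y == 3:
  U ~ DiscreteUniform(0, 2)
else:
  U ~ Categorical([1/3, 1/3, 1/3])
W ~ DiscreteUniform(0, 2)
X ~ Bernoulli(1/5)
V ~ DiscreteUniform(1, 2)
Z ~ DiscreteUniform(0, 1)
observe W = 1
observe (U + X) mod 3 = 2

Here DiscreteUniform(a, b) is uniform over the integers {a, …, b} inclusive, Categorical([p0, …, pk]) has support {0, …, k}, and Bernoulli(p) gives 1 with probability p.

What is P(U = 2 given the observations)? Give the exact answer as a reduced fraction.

Enumerate traces; 16 have nonzero weight after conditioning:
  (Y=2, U=1, W=1, X=1, V=1, Z=0) weight 1/360
  (Y=2, U=1, W=1, X=1, V=1, Z=1) weight 1/360
  (Y=2, U=1, W=1, X=1, V=2, Z=0) weight 1/360
  (Y=2, U=1, W=1, X=1, V=2, Z=1) weight 1/360
  (Y=2, U=2, W=1, X=0, V=1, Z=0) weight 1/90
  (Y=2, U=2, W=1, X=0, V=1, Z=1) weight 1/90
  (Y=2, U=2, W=1, X=0, V=2, Z=0) weight 1/90
  (Y=2, U=2, W=1, X=0, V=2, Z=1) weight 1/90
  … 8 more
Group by U:
  weight(U=1) = 1/45
  weight(U=2) = 4/45
Total weight = 1/45 + 4/45 = 1/9
P(U=1 | obs) = 1/45 / 1/9 = 1/5
P(U=2 | obs) = 4/45 / 1/9 = 4/5

P(U = 2 | obs) = 4/5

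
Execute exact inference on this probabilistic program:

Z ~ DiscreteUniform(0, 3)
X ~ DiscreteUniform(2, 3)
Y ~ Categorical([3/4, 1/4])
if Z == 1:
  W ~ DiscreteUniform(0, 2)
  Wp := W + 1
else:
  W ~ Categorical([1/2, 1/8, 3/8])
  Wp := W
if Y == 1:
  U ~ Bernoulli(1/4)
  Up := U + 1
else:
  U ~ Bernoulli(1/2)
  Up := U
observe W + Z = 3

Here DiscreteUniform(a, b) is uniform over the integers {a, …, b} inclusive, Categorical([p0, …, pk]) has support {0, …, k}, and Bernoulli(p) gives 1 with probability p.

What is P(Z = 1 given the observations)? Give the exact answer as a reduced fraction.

Enumerate traces; 24 have nonzero weight after conditioning:
  (Z=1, X=2, Y=0, W=2, U=0) weight 1/64
  (Z=1, X=2, Y=0, W=2, U=1) weight 1/64
  (Z=1, X=2, Y=1, W=2, U=0) weight 1/128
  (Z=1, X=2, Y=1, W=2, U=1) weight 1/384
  (Z=1, X=3, Y=0, W=2, U=0) weight 1/64
  (Z=1, X=3, Y=0, W=2, U=1) weight 1/64
  (Z=1, X=3, Y=1, W=2, U=0) weight 1/128
  (Z=1, X=3, Y=1, W=2, U=1) weight 1/384
  (Z=2, X=2, Y=0, W=1, U=0) weight 3/512
  (Z=3, X=2, Y=0, W=0, U=0) weight 3/128
  … 14 more
Group by Z:
  weight(Z=1) = 1/12
  weight(Z=2) = 1/32
  weight(Z=3) = 1/8
Total weight = 1/12 + 1/32 + 1/8 = 23/96
P(Z=1 | obs) = 1/12 / 23/96 = 8/23
P(Z=2 | obs) = 1/32 / 23/96 = 3/23
P(Z=3 | obs) = 1/8 / 23/96 = 12/23

P(Z = 1 | obs) = 8/23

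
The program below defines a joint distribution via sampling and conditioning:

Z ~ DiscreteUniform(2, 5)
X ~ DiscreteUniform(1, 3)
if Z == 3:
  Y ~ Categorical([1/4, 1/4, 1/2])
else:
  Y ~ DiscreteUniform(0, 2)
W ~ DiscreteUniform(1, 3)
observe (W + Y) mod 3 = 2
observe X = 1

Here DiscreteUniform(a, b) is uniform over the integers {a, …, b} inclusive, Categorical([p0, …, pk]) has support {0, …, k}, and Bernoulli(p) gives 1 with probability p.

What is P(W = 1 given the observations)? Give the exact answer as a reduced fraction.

Enumerate traces; 12 have nonzero weight after conditioning:
  (Z=2, X=1, Y=0, W=2) weight 1/108
  (Z=2, X=1, Y=1, W=1) weight 1/108
  (Z=2, X=1, Y=2, W=3) weight 1/108
  (Z=3, X=1, Y=0, W=2) weight 1/144
  (Z=3, X=1, Y=1, W=1) weight 1/144
  (Z=3, X=1, Y=2, W=3) weight 1/72
  (Z=4, X=1, Y=0, W=2) weight 1/108
  (Z=4, X=1, Y=1, W=1) weight 1/108
  … 4 more
Group by W:
  weight(W=1) = 5/144
  weight(W=2) = 5/144
  weight(W=3) = 1/24
Total weight = 5/144 + 5/144 + 1/24 = 1/9
P(W=1 | obs) = 5/144 / 1/9 = 5/16
P(W=2 | obs) = 5/144 / 1/9 = 5/16
P(W=3 | obs) = 1/24 / 1/9 = 3/8

P(W = 1 | obs) = 5/16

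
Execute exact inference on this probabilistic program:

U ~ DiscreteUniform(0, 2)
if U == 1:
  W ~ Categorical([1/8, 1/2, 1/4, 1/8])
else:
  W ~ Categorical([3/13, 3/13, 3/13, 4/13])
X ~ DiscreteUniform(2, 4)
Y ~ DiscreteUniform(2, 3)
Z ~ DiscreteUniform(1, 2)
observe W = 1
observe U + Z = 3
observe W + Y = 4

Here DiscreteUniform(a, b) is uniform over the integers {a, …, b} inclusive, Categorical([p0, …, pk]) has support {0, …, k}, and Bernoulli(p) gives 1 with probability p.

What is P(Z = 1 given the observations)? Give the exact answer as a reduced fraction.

P(Z = 1 | obs) = 6/19

Enumerate traces; 6 have nonzero weight after conditioning:
  (U=1, W=1, X=2, Y=3, Z=2) weight 1/72
  (U=1, W=1, X=3, Y=3, Z=2) weight 1/72
  (U=1, W=1, X=4, Y=3, Z=2) weight 1/72
  (U=2, W=1, X=2, Y=3, Z=1) weight 1/156
  (U=2, W=1, X=3, Y=3, Z=1) weight 1/156
  (U=2, W=1, X=4, Y=3, Z=1) weight 1/156
Group by Z:
  weight(Z=1) = 1/52
  weight(Z=2) = 1/24
Total weight = 1/52 + 1/24 = 19/312
P(Z=1 | obs) = 1/52 / 19/312 = 6/19
P(Z=2 | obs) = 1/24 / 19/312 = 13/19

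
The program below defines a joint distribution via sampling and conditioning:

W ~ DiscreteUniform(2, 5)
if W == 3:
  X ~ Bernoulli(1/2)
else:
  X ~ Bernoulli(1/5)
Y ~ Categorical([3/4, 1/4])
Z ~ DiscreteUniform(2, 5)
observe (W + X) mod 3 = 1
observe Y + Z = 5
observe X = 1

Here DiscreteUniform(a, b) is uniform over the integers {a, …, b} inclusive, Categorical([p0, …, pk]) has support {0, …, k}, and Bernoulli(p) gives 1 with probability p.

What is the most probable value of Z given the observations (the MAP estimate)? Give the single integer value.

Enumerate traces; 2 have nonzero weight after conditioning:
  (W=3, X=1, Y=0, Z=5) weight 3/128
  (W=3, X=1, Y=1, Z=4) weight 1/128
Group by Z:
  weight(Z=4) = 1/128
  weight(Z=5) = 3/128
Total weight = 1/128 + 3/128 = 1/32
P(Z=4 | obs) = 1/128 / 1/32 = 1/4
P(Z=5 | obs) = 3/128 / 1/32 = 3/4
argmax = 5

argmax_v P(Z = v | obs) = 5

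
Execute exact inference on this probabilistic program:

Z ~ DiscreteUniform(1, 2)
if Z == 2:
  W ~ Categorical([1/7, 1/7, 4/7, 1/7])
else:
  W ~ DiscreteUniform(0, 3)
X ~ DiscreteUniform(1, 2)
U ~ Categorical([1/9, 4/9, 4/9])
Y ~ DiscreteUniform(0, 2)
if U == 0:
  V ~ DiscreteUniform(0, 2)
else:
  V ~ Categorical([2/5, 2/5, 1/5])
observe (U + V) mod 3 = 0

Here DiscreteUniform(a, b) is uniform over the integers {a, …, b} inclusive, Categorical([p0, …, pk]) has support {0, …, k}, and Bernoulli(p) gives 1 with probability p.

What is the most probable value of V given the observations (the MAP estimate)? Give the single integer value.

Enumerate traces; 144 have nonzero weight after conditioning:
  (Z=1, W=0, X=1, U=0, Y=0, V=0) weight 1/1296
  (Z=1, W=0, X=1, U=0, Y=1, V=0) weight 1/1296
  (Z=1, W=0, X=1, U=0, Y=2, V=0) weight 1/1296
  (Z=1, W=0, X=1, U=1, Y=0, V=2) weight 1/540
  (Z=1, W=0, X=1, U=1, Y=1, V=2) weight 1/540
  (Z=1, W=0, X=1, U=1, Y=2, V=2) weight 1/540
  (Z=1, W=0, X=1, U=2, Y=0, V=1) weight 1/270
  (Z=1, W=0, X=1, U=2, Y=1, V=1) weight 1/270
  … 136 more
Group by V:
  weight(V=0) = 1/27
  weight(V=1) = 8/45
  weight(V=2) = 4/45
Total weight = 1/27 + 8/45 + 4/45 = 41/135
P(V=0 | obs) = 1/27 / 41/135 = 5/41
P(V=1 | obs) = 8/45 / 41/135 = 24/41
P(V=2 | obs) = 4/45 / 41/135 = 12/41
argmax = 1

argmax_v P(V = v | obs) = 1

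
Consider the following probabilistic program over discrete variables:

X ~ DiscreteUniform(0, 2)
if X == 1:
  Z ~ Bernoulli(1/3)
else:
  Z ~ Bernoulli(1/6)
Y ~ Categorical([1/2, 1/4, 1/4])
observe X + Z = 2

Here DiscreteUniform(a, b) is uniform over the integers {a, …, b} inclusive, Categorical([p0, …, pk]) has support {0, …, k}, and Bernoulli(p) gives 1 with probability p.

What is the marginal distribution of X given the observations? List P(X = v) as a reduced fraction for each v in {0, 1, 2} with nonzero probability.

P(X=1) = 2/7, P(X=2) = 5/7

Enumerate traces; 6 have nonzero weight after conditioning:
  (X=1, Z=1, Y=0) weight 1/18
  (X=1, Z=1, Y=1) weight 1/36
  (X=1, Z=1, Y=2) weight 1/36
  (X=2, Z=0, Y=0) weight 5/36
  (X=2, Z=0, Y=1) weight 5/72
  (X=2, Z=0, Y=2) weight 5/72
Group by X:
  weight(X=1) = 1/9
  weight(X=2) = 5/18
Total weight = 1/9 + 5/18 = 7/18
P(X=1 | obs) = 1/9 / 7/18 = 2/7
P(X=2 | obs) = 5/18 / 7/18 = 5/7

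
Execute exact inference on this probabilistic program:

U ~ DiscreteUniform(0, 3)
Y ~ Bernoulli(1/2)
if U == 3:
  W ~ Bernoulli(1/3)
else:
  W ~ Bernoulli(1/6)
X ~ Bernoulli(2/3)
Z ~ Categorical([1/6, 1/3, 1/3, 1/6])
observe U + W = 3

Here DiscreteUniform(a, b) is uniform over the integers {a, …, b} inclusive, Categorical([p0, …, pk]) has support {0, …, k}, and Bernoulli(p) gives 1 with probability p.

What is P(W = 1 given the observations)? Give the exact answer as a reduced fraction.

P(W = 1 | obs) = 1/5

Enumerate traces; 32 have nonzero weight after conditioning:
  (U=2, Y=0, W=1, X=0, Z=0) weight 1/864
  (U=2, Y=0, W=1, X=0, Z=1) weight 1/432
  (U=2, Y=0, W=1, X=0, Z=2) weight 1/432
  (U=2, Y=0, W=1, X=0, Z=3) weight 1/864
  (U=2, Y=0, W=1, X=1, Z=0) weight 1/432
  (U=2, Y=0, W=1, X=1, Z=1) weight 1/216
  (U=2, Y=0, W=1, X=1, Z=2) weight 1/216
  (U=2, Y=0, W=1, X=1, Z=3) weight 1/432
  (U=3, Y=0, W=0, X=0, Z=0) weight 1/216
  … 23 more
Group by W:
  weight(W=0) = 1/6
  weight(W=1) = 1/24
Total weight = 1/6 + 1/24 = 5/24
P(W=0 | obs) = 1/6 / 5/24 = 4/5
P(W=1 | obs) = 1/24 / 5/24 = 1/5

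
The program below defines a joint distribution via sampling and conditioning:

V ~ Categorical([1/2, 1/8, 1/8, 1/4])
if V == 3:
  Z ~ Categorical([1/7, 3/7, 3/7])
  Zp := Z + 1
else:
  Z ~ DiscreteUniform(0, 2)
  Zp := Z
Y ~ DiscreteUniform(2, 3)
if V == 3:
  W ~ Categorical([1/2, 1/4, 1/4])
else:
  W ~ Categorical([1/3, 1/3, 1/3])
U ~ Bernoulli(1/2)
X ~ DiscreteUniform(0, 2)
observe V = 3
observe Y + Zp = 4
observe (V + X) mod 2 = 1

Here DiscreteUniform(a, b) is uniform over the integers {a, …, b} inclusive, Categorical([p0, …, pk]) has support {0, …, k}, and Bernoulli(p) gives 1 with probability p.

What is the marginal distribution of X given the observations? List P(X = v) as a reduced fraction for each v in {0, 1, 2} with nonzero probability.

P(X=0) = 1/2, P(X=2) = 1/2

Enumerate traces; 24 have nonzero weight after conditioning:
  (V=3, Z=0, Y=3, W=0, U=0, X=0) weight 1/672
  (V=3, Z=0, Y=3, W=0, U=0, X=2) weight 1/672
  (V=3, Z=0, Y=3, W=0, U=1, X=0) weight 1/672
  (V=3, Z=0, Y=3, W=0, U=1, X=2) weight 1/672
  (V=3, Z=0, Y=3, W=1, U=0, X=0) weight 1/1344
  (V=3, Z=0, Y=3, W=1, U=0, X=2) weight 1/1344
  (V=3, Z=0, Y=3, W=1, U=1, X=0) weight 1/1344
  (V=3, Z=0, Y=3, W=1, U=1, X=2) weight 1/1344
  … 16 more
Group by X:
  weight(X=0) = 1/42
  weight(X=2) = 1/42
Total weight = 1/42 + 1/42 = 1/21
P(X=0 | obs) = 1/42 / 1/21 = 1/2
P(X=2 | obs) = 1/42 / 1/21 = 1/2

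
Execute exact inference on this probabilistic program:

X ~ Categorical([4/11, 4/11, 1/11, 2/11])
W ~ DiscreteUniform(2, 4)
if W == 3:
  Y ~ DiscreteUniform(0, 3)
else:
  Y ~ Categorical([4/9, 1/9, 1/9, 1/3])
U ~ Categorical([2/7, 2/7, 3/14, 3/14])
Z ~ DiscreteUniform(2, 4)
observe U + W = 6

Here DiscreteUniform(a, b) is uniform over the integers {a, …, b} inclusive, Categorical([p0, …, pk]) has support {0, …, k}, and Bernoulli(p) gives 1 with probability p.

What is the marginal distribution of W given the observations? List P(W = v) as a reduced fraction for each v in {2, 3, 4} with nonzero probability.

P(W=3) = 1/2, P(W=4) = 1/2

Enumerate traces; 96 have nonzero weight after conditioning:
  (X=0, W=3, Y=0, U=3, Z=2) weight 1/462
  (X=0, W=3, Y=0, U=3, Z=3) weight 1/462
  (X=0, W=3, Y=0, U=3, Z=4) weight 1/462
  (X=0, W=3, Y=1, U=3, Z=2) weight 1/462
  (X=0, W=3, Y=1, U=3, Z=3) weight 1/462
  (X=0, W=3, Y=1, U=3, Z=4) weight 1/462
  (X=0, W=3, Y=2, U=3, Z=2) weight 1/462
  (X=0, W=3, Y=2, U=3, Z=3) weight 1/462
  (X=0, W=4, Y=0, U=2, Z=2) weight 8/2079
  … 87 more
Group by W:
  weight(W=3) = 1/14
  weight(W=4) = 1/14
Total weight = 1/14 + 1/14 = 1/7
P(W=3 | obs) = 1/14 / 1/7 = 1/2
P(W=4 | obs) = 1/14 / 1/7 = 1/2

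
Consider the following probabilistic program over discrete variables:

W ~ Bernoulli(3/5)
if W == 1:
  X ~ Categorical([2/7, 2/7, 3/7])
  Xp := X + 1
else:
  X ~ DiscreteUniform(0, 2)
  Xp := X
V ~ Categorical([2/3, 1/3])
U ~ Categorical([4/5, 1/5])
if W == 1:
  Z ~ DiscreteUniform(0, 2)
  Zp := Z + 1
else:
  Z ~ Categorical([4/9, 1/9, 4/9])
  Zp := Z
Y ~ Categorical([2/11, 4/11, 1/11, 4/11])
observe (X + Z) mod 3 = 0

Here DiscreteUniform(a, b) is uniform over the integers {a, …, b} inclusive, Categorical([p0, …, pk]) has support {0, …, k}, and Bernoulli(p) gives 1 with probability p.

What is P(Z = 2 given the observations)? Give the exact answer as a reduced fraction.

Enumerate traces; 96 have nonzero weight after conditioning:
  (W=0, X=0, V=0, U=0, Z=0, Y=0) weight 128/22275
  (W=0, X=0, V=0, U=0, Z=0, Y=1) weight 256/22275
  (W=0, X=0, V=0, U=0, Z=0, Y=2) weight 64/22275
  (W=0, X=0, V=0, U=0, Z=0, Y=3) weight 256/22275
  (W=0, X=0, V=0, U=1, Z=0, Y=0) weight 32/22275
  (W=0, X=0, V=0, U=1, Z=0, Y=1) weight 64/22275
  (W=0, X=0, V=0, U=1, Z=0, Y=2) weight 16/22275
  (W=0, X=0, V=0, U=1, Z=0, Y=3) weight 64/22275
  (W=0, X=1, V=0, U=0, Z=2, Y=0) weight 128/22275
  (W=0, X=2, V=0, U=0, Z=1, Y=0) weight 32/22275
  … 86 more
Group by Z:
  weight(Z=0) = 22/189
  weight(Z=1) = 19/189
  weight(Z=2) = 22/189
Total weight = 22/189 + 19/189 + 22/189 = 1/3
P(Z=0 | obs) = 22/189 / 1/3 = 22/63
P(Z=1 | obs) = 19/189 / 1/3 = 19/63
P(Z=2 | obs) = 22/189 / 1/3 = 22/63

P(Z = 2 | obs) = 22/63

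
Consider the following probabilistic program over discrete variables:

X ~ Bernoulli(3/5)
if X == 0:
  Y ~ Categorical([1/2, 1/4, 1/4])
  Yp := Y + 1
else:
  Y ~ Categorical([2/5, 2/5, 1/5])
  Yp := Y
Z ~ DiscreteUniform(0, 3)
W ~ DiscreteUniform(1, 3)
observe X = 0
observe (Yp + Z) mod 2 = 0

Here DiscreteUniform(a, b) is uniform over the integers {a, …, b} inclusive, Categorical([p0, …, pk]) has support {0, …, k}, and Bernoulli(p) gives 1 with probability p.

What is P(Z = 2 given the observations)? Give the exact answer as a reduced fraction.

P(Z = 2 | obs) = 1/8

Enumerate traces; 18 have nonzero weight after conditioning:
  (X=0, Y=0, Z=1, W=1) weight 1/60
  (X=0, Y=0, Z=1, W=2) weight 1/60
  (X=0, Y=0, Z=1, W=3) weight 1/60
  (X=0, Y=0, Z=3, W=1) weight 1/60
  (X=0, Y=0, Z=3, W=2) weight 1/60
  (X=0, Y=0, Z=3, W=3) weight 1/60
  (X=0, Y=1, Z=0, W=1) weight 1/120
  (X=0, Y=1, Z=0, W=2) weight 1/120
  (X=0, Y=1, Z=2, W=1) weight 1/120
  … 9 more
Group by Z:
  weight(Z=0) = 1/40
  weight(Z=1) = 3/40
  weight(Z=2) = 1/40
  weight(Z=3) = 3/40
Total weight = 1/40 + 3/40 + 1/40 + 3/40 = 1/5
P(Z=0 | obs) = 1/40 / 1/5 = 1/8
P(Z=1 | obs) = 3/40 / 1/5 = 3/8
P(Z=2 | obs) = 1/40 / 1/5 = 1/8
P(Z=3 | obs) = 3/40 / 1/5 = 3/8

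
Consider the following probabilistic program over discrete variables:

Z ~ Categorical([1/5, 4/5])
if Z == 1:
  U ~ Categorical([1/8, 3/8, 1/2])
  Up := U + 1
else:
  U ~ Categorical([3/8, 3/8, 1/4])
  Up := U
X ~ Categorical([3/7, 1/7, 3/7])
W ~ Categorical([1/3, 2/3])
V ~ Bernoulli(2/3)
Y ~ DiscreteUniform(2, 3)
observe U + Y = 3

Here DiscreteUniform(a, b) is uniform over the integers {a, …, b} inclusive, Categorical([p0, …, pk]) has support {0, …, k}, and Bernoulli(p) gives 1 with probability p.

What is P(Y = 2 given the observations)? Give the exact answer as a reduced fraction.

Enumerate traces; 48 have nonzero weight after conditioning:
  (Z=0, U=0, X=0, W=0, V=0, Y=3) weight 1/560
  (Z=0, U=0, X=0, W=0, V=1, Y=3) weight 1/280
  (Z=0, U=0, X=0, W=1, V=0, Y=3) weight 1/280
  (Z=0, U=0, X=0, W=1, V=1, Y=3) weight 1/140
  (Z=0, U=0, X=1, W=0, V=0, Y=3) weight 1/1680
  (Z=0, U=0, X=1, W=0, V=1, Y=3) weight 1/840
  (Z=0, U=0, X=1, W=1, V=0, Y=3) weight 1/840
  (Z=0, U=0, X=1, W=1, V=1, Y=3) weight 1/420
  (Z=0, U=1, X=0, W=0, V=0, Y=2) weight 1/560
  … 39 more
Group by Y:
  weight(Y=2) = 3/16
  weight(Y=3) = 7/80
Total weight = 3/16 + 7/80 = 11/40
P(Y=2 | obs) = 3/16 / 11/40 = 15/22
P(Y=3 | obs) = 7/80 / 11/40 = 7/22

P(Y = 2 | obs) = 15/22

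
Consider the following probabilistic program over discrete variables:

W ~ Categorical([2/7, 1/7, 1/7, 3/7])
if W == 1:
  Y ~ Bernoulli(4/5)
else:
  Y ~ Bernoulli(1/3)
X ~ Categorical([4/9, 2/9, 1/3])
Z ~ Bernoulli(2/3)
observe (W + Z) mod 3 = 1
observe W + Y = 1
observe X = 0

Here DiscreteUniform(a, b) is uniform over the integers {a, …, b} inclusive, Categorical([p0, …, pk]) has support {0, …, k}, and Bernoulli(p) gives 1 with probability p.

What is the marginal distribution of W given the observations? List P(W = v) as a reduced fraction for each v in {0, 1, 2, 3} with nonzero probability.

P(W=0) = 20/23, P(W=1) = 3/23

Enumerate traces; 2 have nonzero weight after conditioning:
  (W=0, Y=1, X=0, Z=1) weight 16/567
  (W=1, Y=0, X=0, Z=0) weight 4/945
Group by W:
  weight(W=0) = 16/567
  weight(W=1) = 4/945
Total weight = 16/567 + 4/945 = 92/2835
P(W=0 | obs) = 16/567 / 92/2835 = 20/23
P(W=1 | obs) = 4/945 / 92/2835 = 3/23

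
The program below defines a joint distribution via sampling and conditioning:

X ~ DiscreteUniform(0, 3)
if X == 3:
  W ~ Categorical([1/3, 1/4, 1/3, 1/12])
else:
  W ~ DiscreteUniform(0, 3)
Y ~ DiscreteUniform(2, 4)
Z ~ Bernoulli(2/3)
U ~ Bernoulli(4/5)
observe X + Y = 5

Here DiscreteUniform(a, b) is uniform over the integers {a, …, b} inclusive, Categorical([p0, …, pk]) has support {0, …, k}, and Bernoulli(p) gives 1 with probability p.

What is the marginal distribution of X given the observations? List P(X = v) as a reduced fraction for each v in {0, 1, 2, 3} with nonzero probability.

Enumerate traces; 48 have nonzero weight after conditioning:
  (X=1, W=0, Y=4, Z=0, U=0) weight 1/720
  (X=1, W=0, Y=4, Z=0, U=1) weight 1/180
  (X=1, W=0, Y=4, Z=1, U=0) weight 1/360
  (X=1, W=0, Y=4, Z=1, U=1) weight 1/90
  (X=1, W=1, Y=4, Z=0, U=0) weight 1/720
  (X=1, W=1, Y=4, Z=0, U=1) weight 1/180
  (X=1, W=1, Y=4, Z=1, U=0) weight 1/360
  (X=1, W=1, Y=4, Z=1, U=1) weight 1/90
  (X=2, W=0, Y=3, Z=0, U=0) weight 1/720
  (X=3, W=0, Y=2, Z=0, U=0) weight 1/540
  … 38 more
Group by X:
  weight(X=1) = 1/12
  weight(X=2) = 1/12
  weight(X=3) = 1/12
Total weight = 1/12 + 1/12 + 1/12 = 1/4
P(X=1 | obs) = 1/12 / 1/4 = 1/3
P(X=2 | obs) = 1/12 / 1/4 = 1/3
P(X=3 | obs) = 1/12 / 1/4 = 1/3

P(X=1) = 1/3, P(X=2) = 1/3, P(X=3) = 1/3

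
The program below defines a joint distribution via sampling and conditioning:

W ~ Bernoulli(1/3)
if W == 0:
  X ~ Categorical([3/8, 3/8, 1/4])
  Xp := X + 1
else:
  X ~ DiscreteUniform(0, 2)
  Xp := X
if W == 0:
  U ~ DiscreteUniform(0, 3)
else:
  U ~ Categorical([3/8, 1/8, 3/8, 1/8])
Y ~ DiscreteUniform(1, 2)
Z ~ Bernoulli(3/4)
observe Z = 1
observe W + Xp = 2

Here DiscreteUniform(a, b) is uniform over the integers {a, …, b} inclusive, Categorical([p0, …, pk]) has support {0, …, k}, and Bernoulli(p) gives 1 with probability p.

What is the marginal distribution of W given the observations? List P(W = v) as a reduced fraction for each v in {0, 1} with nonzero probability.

Enumerate traces; 16 have nonzero weight after conditioning:
  (W=0, X=1, U=0, Y=1, Z=1) weight 3/128
  (W=0, X=1, U=0, Y=2, Z=1) weight 3/128
  (W=0, X=1, U=1, Y=1, Z=1) weight 3/128
  (W=0, X=1, U=1, Y=2, Z=1) weight 3/128
  (W=0, X=1, U=2, Y=1, Z=1) weight 3/128
  (W=0, X=1, U=2, Y=2, Z=1) weight 3/128
  (W=0, X=1, U=3, Y=1, Z=1) weight 3/128
  (W=0, X=1, U=3, Y=2, Z=1) weight 3/128
  (W=1, X=1, U=0, Y=1, Z=1) weight 1/64
  … 7 more
Group by W:
  weight(W=0) = 3/16
  weight(W=1) = 1/12
Total weight = 3/16 + 1/12 = 13/48
P(W=0 | obs) = 3/16 / 13/48 = 9/13
P(W=1 | obs) = 1/12 / 13/48 = 4/13

P(W=0) = 9/13, P(W=1) = 4/13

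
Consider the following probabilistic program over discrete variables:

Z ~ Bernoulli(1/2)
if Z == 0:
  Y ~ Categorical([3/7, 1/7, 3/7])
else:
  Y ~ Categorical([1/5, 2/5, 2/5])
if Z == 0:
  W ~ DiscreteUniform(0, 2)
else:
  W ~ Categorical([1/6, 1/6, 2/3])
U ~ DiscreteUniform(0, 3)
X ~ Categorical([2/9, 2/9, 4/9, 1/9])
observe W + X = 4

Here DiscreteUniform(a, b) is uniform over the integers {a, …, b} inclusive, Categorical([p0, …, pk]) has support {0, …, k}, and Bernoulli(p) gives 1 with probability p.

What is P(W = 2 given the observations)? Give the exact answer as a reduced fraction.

Enumerate traces; 48 have nonzero weight after conditioning:
  (Z=0, Y=0, W=1, U=0, X=3) weight 1/504
  (Z=0, Y=0, W=1, U=1, X=3) weight 1/504
  (Z=0, Y=0, W=1, U=2, X=3) weight 1/504
  (Z=0, Y=0, W=1, U=3, X=3) weight 1/504
  (Z=0, Y=0, W=2, U=0, X=2) weight 1/126
  (Z=0, Y=0, W=2, U=1, X=2) weight 1/126
  (Z=0, Y=0, W=2, U=2, X=2) weight 1/126
  (Z=0, Y=0, W=2, U=3, X=2) weight 1/126
  … 40 more
Group by W:
  weight(W=1) = 1/36
  weight(W=2) = 2/9
Total weight = 1/36 + 2/9 = 1/4
P(W=1 | obs) = 1/36 / 1/4 = 1/9
P(W=2 | obs) = 2/9 / 1/4 = 8/9

P(W = 2 | obs) = 8/9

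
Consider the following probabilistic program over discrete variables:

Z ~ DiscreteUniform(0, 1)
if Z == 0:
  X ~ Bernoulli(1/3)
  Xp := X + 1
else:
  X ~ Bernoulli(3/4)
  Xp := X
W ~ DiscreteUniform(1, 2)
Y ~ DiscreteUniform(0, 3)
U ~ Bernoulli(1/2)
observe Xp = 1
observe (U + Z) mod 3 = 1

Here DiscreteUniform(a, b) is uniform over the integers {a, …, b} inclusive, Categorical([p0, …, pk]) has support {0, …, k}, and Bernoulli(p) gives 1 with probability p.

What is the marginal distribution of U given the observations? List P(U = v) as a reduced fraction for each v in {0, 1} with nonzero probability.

Enumerate traces; 16 have nonzero weight after conditioning:
  (Z=0, X=0, W=1, Y=0, U=1) weight 1/48
  (Z=0, X=0, W=1, Y=1, U=1) weight 1/48
  (Z=0, X=0, W=1, Y=2, U=1) weight 1/48
  (Z=0, X=0, W=1, Y=3, U=1) weight 1/48
  (Z=0, X=0, W=2, Y=0, U=1) weight 1/48
  (Z=0, X=0, W=2, Y=1, U=1) weight 1/48
  (Z=0, X=0, W=2, Y=2, U=1) weight 1/48
  (Z=0, X=0, W=2, Y=3, U=1) weight 1/48
  (Z=1, X=1, W=1, Y=0, U=0) weight 3/128
  … 7 more
Group by U:
  weight(U=0) = 3/16
  weight(U=1) = 1/6
Total weight = 3/16 + 1/6 = 17/48
P(U=0 | obs) = 3/16 / 17/48 = 9/17
P(U=1 | obs) = 1/6 / 17/48 = 8/17

P(U=0) = 9/17, P(U=1) = 8/17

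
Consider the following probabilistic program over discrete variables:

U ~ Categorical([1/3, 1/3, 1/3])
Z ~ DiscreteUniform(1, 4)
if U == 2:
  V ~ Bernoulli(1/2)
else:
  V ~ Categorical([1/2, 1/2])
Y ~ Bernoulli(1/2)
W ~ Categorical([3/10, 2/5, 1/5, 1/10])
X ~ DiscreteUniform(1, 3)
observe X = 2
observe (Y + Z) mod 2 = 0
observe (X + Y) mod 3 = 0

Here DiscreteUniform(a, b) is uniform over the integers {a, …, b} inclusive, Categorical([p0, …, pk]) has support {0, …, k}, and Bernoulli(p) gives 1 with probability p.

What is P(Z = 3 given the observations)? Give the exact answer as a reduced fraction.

P(Z = 3 | obs) = 1/2

Enumerate traces; 48 have nonzero weight after conditioning:
  (U=0, Z=1, V=0, Y=1, W=0, X=2) weight 1/480
  (U=0, Z=1, V=0, Y=1, W=1, X=2) weight 1/360
  (U=0, Z=1, V=0, Y=1, W=2, X=2) weight 1/720
  (U=0, Z=1, V=0, Y=1, W=3, X=2) weight 1/1440
  (U=0, Z=1, V=1, Y=1, W=0, X=2) weight 1/480
  (U=0, Z=1, V=1, Y=1, W=1, X=2) weight 1/360
  (U=0, Z=1, V=1, Y=1, W=2, X=2) weight 1/720
  (U=0, Z=1, V=1, Y=1, W=3, X=2) weight 1/1440
  (U=0, Z=3, V=0, Y=1, W=0, X=2) weight 1/480
  … 39 more
Group by Z:
  weight(Z=1) = 1/24
  weight(Z=3) = 1/24
Total weight = 1/24 + 1/24 = 1/12
P(Z=1 | obs) = 1/24 / 1/12 = 1/2
P(Z=3 | obs) = 1/24 / 1/12 = 1/2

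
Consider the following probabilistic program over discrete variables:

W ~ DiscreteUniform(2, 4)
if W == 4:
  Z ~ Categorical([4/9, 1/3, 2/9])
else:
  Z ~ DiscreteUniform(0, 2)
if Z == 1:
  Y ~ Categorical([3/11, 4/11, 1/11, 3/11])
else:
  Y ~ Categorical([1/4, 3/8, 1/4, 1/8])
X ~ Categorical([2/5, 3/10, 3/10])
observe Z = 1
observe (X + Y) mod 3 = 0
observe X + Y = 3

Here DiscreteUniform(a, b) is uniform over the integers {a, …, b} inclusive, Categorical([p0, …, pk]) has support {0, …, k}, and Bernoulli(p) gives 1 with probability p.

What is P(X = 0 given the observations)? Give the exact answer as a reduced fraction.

Enumerate traces; 9 have nonzero weight after conditioning:
  (W=2, Z=1, Y=1, X=2) weight 2/165
  (W=2, Z=1, Y=2, X=1) weight 1/330
  (W=2, Z=1, Y=3, X=0) weight 2/165
  (W=3, Z=1, Y=1, X=2) weight 2/165
  (W=3, Z=1, Y=2, X=1) weight 1/330
  (W=3, Z=1, Y=3, X=0) weight 2/165
  (W=4, Z=1, Y=1, X=2) weight 2/165
  (W=4, Z=1, Y=2, X=1) weight 1/330
  … 1 more
Group by X:
  weight(X=0) = 2/55
  weight(X=1) = 1/110
  weight(X=2) = 2/55
Total weight = 2/55 + 1/110 + 2/55 = 9/110
P(X=0 | obs) = 2/55 / 9/110 = 4/9
P(X=1 | obs) = 1/110 / 9/110 = 1/9
P(X=2 | obs) = 2/55 / 9/110 = 4/9

P(X = 0 | obs) = 4/9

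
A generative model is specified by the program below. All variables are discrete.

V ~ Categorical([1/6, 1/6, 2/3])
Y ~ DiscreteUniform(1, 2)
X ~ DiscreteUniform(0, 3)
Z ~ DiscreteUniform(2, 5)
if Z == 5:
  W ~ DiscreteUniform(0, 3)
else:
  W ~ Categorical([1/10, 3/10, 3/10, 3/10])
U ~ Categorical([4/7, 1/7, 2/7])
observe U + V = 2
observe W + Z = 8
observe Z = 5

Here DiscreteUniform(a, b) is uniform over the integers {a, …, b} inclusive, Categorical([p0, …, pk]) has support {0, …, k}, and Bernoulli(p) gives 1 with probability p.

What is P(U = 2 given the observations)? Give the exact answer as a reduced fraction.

Enumerate traces; 24 have nonzero weight after conditioning:
  (V=0, Y=1, X=0, Z=5, W=3, U=2) weight 1/2688
  (V=0, Y=1, X=1, Z=5, W=3, U=2) weight 1/2688
  (V=0, Y=1, X=2, Z=5, W=3, U=2) weight 1/2688
  (V=0, Y=1, X=3, Z=5, W=3, U=2) weight 1/2688
  (V=0, Y=2, X=0, Z=5, W=3, U=2) weight 1/2688
  (V=0, Y=2, X=1, Z=5, W=3, U=2) weight 1/2688
  (V=0, Y=2, X=2, Z=5, W=3, U=2) weight 1/2688
  (V=0, Y=2, X=3, Z=5, W=3, U=2) weight 1/2688
  (V=1, Y=1, X=0, Z=5, W=3, U=1) weight 1/5376
  (V=2, Y=1, X=0, Z=5, W=3, U=0) weight 1/336
  … 14 more
Group by U:
  weight(U=0) = 1/42
  weight(U=1) = 1/672
  weight(U=2) = 1/336
Total weight = 1/42 + 1/672 + 1/336 = 19/672
P(U=0 | obs) = 1/42 / 19/672 = 16/19
P(U=1 | obs) = 1/672 / 19/672 = 1/19
P(U=2 | obs) = 1/336 / 19/672 = 2/19

P(U = 2 | obs) = 2/19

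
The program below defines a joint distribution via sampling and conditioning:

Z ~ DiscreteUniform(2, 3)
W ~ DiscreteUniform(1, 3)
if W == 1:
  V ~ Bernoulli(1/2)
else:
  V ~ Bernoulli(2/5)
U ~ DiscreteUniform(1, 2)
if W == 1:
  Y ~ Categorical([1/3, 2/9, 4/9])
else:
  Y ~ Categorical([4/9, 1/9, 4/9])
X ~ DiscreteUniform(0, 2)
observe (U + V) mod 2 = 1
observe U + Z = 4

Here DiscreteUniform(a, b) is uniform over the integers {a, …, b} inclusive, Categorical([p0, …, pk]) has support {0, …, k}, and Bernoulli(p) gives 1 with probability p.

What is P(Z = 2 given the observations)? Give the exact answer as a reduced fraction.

Enumerate traces; 54 have nonzero weight after conditioning:
  (Z=2, W=1, V=1, U=2, Y=0, X=0) weight 1/216
  (Z=2, W=1, V=1, U=2, Y=0, X=1) weight 1/216
  (Z=2, W=1, V=1, U=2, Y=0, X=2) weight 1/216
  (Z=2, W=1, V=1, U=2, Y=1, X=0) weight 1/324
  (Z=2, W=1, V=1, U=2, Y=1, X=1) weight 1/324
  (Z=2, W=1, V=1, U=2, Y=1, X=2) weight 1/324
  (Z=2, W=1, V=1, U=2, Y=2, X=0) weight 1/162
  (Z=2, W=1, V=1, U=2, Y=2, X=1) weight 1/162
  (Z=3, W=1, V=0, U=1, Y=0, X=0) weight 1/216
  … 45 more
Group by Z:
  weight(Z=2) = 13/120
  weight(Z=3) = 17/120
Total weight = 13/120 + 17/120 = 1/4
P(Z=2 | obs) = 13/120 / 1/4 = 13/30
P(Z=3 | obs) = 17/120 / 1/4 = 17/30

P(Z = 2 | obs) = 13/30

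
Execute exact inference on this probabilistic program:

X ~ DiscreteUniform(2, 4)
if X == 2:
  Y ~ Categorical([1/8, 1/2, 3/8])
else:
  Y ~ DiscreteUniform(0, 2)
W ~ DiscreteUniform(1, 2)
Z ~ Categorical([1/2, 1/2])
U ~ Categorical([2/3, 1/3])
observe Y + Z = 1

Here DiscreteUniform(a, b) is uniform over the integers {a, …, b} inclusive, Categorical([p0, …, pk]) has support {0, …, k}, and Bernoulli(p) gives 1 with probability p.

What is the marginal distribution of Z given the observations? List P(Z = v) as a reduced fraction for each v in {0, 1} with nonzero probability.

Enumerate traces; 24 have nonzero weight after conditioning:
  (X=2, Y=0, W=1, Z=1, U=0) weight 1/144
  (X=2, Y=0, W=1, Z=1, U=1) weight 1/288
  (X=2, Y=0, W=2, Z=1, U=0) weight 1/144
  (X=2, Y=0, W=2, Z=1, U=1) weight 1/288
  (X=2, Y=1, W=1, Z=0, U=0) weight 1/36
  (X=2, Y=1, W=1, Z=0, U=1) weight 1/72
  (X=2, Y=1, W=2, Z=0, U=0) weight 1/36
  (X=2, Y=1, W=2, Z=0, U=1) weight 1/72
  … 16 more
Group by Z:
  weight(Z=0) = 7/36
  weight(Z=1) = 19/144
Total weight = 7/36 + 19/144 = 47/144
P(Z=0 | obs) = 7/36 / 47/144 = 28/47
P(Z=1 | obs) = 19/144 / 47/144 = 19/47

P(Z=0) = 28/47, P(Z=1) = 19/47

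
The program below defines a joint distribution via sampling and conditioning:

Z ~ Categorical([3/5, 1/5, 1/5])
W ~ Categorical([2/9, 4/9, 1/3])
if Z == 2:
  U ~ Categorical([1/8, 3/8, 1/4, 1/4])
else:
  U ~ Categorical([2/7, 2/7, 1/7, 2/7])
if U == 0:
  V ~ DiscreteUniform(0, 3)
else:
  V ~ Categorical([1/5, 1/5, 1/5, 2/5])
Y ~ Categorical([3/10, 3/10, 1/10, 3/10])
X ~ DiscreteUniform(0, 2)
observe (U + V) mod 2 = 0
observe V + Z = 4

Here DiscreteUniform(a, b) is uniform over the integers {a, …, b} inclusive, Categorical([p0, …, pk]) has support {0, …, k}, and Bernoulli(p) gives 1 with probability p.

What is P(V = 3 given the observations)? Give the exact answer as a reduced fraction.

Enumerate traces; 144 have nonzero weight after conditioning:
  (Z=1, W=0, U=1, V=3, Y=0, X=0) weight 4/7875
  (Z=1, W=0, U=1, V=3, Y=0, X=1) weight 4/7875
  (Z=1, W=0, U=1, V=3, Y=0, X=2) weight 4/7875
  (Z=1, W=0, U=1, V=3, Y=1, X=0) weight 4/7875
  (Z=1, W=0, U=1, V=3, Y=1, X=1) weight 4/7875
  (Z=1, W=0, U=1, V=3, Y=1, X=2) weight 4/7875
  (Z=1, W=0, U=1, V=3, Y=2, X=0) weight 4/23625
  (Z=1, W=0, U=1, V=3, Y=2, X=1) weight 4/23625
  (Z=2, W=0, U=0, V=2, Y=0, X=0) weight 1/7200
  … 135 more
Group by V:
  weight(V=2) = 13/800
  weight(V=3) = 8/175
Total weight = 13/800 + 8/175 = 347/5600
P(V=2 | obs) = 13/800 / 347/5600 = 91/347
P(V=3 | obs) = 8/175 / 347/5600 = 256/347

P(V = 3 | obs) = 256/347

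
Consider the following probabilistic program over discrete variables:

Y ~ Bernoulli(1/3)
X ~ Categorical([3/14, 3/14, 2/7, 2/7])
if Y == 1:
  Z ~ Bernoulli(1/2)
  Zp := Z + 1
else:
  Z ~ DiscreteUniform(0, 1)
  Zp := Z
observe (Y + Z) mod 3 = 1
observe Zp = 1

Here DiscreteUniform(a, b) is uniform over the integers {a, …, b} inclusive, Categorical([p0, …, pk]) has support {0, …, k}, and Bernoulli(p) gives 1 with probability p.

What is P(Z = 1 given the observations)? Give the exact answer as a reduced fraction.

Enumerate traces; 8 have nonzero weight after conditioning:
  (Y=0, X=0, Z=1) weight 1/14
  (Y=0, X=1, Z=1) weight 1/14
  (Y=0, X=2, Z=1) weight 2/21
  (Y=0, X=3, Z=1) weight 2/21
  (Y=1, X=0, Z=0) weight 1/28
  (Y=1, X=1, Z=0) weight 1/28
  (Y=1, X=2, Z=0) weight 1/21
  (Y=1, X=3, Z=0) weight 1/21
Group by Z:
  weight(Z=0) = 1/6
  weight(Z=1) = 1/3
Total weight = 1/6 + 1/3 = 1/2
P(Z=0 | obs) = 1/6 / 1/2 = 1/3
P(Z=1 | obs) = 1/3 / 1/2 = 2/3

P(Z = 1 | obs) = 2/3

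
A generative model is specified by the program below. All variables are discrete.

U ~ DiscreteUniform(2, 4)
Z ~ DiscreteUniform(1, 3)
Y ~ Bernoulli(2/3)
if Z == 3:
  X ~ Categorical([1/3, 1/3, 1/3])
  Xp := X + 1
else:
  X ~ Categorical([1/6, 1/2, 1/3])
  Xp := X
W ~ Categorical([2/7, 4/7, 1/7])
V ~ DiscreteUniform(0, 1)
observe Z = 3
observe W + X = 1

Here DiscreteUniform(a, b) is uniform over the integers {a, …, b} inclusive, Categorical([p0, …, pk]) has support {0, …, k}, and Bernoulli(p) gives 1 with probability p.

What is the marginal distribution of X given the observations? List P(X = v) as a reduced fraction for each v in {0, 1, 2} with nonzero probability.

P(X=0) = 2/3, P(X=1) = 1/3

Enumerate traces; 24 have nonzero weight after conditioning:
  (U=2, Z=3, Y=0, X=0, W=1, V=0) weight 2/567
  (U=2, Z=3, Y=0, X=0, W=1, V=1) weight 2/567
  (U=2, Z=3, Y=0, X=1, W=0, V=0) weight 1/567
  (U=2, Z=3, Y=0, X=1, W=0, V=1) weight 1/567
  (U=2, Z=3, Y=1, X=0, W=1, V=0) weight 4/567
  (U=2, Z=3, Y=1, X=0, W=1, V=1) weight 4/567
  (U=2, Z=3, Y=1, X=1, W=0, V=0) weight 2/567
  (U=2, Z=3, Y=1, X=1, W=0, V=1) weight 2/567
  … 16 more
Group by X:
  weight(X=0) = 4/63
  weight(X=1) = 2/63
Total weight = 4/63 + 2/63 = 2/21
P(X=0 | obs) = 4/63 / 2/21 = 2/3
P(X=1 | obs) = 2/63 / 2/21 = 1/3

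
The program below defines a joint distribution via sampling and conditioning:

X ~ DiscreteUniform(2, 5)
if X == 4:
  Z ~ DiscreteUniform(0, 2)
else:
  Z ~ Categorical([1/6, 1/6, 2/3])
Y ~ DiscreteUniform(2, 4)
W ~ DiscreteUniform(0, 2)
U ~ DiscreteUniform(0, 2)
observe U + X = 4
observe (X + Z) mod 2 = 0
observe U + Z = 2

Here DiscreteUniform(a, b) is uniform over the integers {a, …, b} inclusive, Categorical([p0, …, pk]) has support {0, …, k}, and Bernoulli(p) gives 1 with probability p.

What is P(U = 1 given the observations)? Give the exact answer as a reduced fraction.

P(U = 1 | obs) = 1/4

Enumerate traces; 27 have nonzero weight after conditioning:
  (X=2, Z=0, Y=2, W=0, U=2) weight 1/648
  (X=2, Z=0, Y=2, W=1, U=2) weight 1/648
  (X=2, Z=0, Y=2, W=2, U=2) weight 1/648
  (X=2, Z=0, Y=3, W=0, U=2) weight 1/648
  (X=2, Z=0, Y=3, W=1, U=2) weight 1/648
  (X=2, Z=0, Y=3, W=2, U=2) weight 1/648
  (X=2, Z=0, Y=4, W=0, U=2) weight 1/648
  (X=2, Z=0, Y=4, W=1, U=2) weight 1/648
  (X=3, Z=1, Y=2, W=0, U=1) weight 1/648
  (X=4, Z=2, Y=2, W=0, U=0) weight 1/324
  … 17 more
Group by U:
  weight(U=0) = 1/36
  weight(U=1) = 1/72
  weight(U=2) = 1/72
Total weight = 1/36 + 1/72 + 1/72 = 1/18
P(U=0 | obs) = 1/36 / 1/18 = 1/2
P(U=1 | obs) = 1/72 / 1/18 = 1/4
P(U=2 | obs) = 1/72 / 1/18 = 1/4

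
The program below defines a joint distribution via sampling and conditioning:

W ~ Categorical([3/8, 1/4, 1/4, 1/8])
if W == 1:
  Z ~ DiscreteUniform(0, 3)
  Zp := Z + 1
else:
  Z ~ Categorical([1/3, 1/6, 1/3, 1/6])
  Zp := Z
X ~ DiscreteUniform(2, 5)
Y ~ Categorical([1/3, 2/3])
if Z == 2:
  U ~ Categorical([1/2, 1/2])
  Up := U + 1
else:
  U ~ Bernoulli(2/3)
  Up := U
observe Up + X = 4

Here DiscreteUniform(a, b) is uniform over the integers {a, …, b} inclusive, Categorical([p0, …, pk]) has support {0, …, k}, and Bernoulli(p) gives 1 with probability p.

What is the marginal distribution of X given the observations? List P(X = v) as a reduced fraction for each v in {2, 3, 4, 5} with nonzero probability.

Enumerate traces; 64 have nonzero weight after conditioning:
  (W=0, Z=0, X=3, Y=0, U=1) weight 1/144
  (W=0, Z=0, X=3, Y=1, U=1) weight 1/72
  (W=0, Z=0, X=4, Y=0, U=0) weight 1/288
  (W=0, Z=0, X=4, Y=1, U=0) weight 1/144
  (W=0, Z=1, X=3, Y=0, U=1) weight 1/288
  (W=0, Z=1, X=3, Y=1, U=1) weight 1/144
  (W=0, Z=1, X=4, Y=0, U=0) weight 1/576
  (W=0, Z=1, X=4, Y=1, U=0) weight 1/288
  (W=0, Z=2, X=2, Y=0, U=1) weight 1/192
  … 55 more
Group by X:
  weight(X=2) = 5/128
  weight(X=3) = 59/384
  weight(X=4) = 11/192
Total weight = 5/128 + 59/384 + 11/192 = 1/4
P(X=2 | obs) = 5/128 / 1/4 = 5/32
P(X=3 | obs) = 59/384 / 1/4 = 59/96
P(X=4 | obs) = 11/192 / 1/4 = 11/48

P(X=2) = 5/32, P(X=3) = 59/96, P(X=4) = 11/48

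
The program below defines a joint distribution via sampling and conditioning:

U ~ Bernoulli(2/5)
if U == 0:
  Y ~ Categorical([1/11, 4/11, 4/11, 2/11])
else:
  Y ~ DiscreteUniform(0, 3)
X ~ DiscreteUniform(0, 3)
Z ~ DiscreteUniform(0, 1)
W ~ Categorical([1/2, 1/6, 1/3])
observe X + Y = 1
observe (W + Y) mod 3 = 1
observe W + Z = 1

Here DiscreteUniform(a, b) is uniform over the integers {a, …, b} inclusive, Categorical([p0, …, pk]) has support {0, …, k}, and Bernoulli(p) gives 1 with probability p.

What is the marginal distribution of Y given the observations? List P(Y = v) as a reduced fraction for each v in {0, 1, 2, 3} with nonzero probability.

Enumerate traces; 4 have nonzero weight after conditioning:
  (U=0, Y=0, X=1, Z=0, W=1) weight 1/880
  (U=0, Y=1, X=0, Z=1, W=0) weight 3/220
  (U=1, Y=0, X=1, Z=0, W=1) weight 1/480
  (U=1, Y=1, X=0, Z=1, W=0) weight 1/160
Group by Y:
  weight(Y=0) = 17/5280
  weight(Y=1) = 7/352
Total weight = 17/5280 + 7/352 = 61/2640
P(Y=0 | obs) = 17/5280 / 61/2640 = 17/122
P(Y=1 | obs) = 7/352 / 61/2640 = 105/122

P(Y=0) = 17/122, P(Y=1) = 105/122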